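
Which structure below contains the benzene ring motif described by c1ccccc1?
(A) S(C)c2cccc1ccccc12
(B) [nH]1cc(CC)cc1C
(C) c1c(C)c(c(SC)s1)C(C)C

c1ccccc1 describes six aromatic carbons in a ring (a benzene ring).
(A) contains the required atom environment, so the pattern matches.
(B) has a methyl group (-CH3) but no six-membered all-carbon aromatic ring is present.
(C) has a methyl group (-CH3) but no six-membered all-carbon aromatic ring is present.
So the answer is (A).

A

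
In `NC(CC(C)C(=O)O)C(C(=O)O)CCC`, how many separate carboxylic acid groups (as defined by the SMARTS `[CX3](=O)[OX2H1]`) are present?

2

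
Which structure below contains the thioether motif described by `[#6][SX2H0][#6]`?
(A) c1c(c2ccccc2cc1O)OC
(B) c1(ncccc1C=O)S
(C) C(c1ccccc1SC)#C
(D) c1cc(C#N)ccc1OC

C

[#6][SX2H0][#6] describes an aliphatic sulfur bridging two carbons with no H on the sulfur (a thioether).
(A) has a methoxy ether (-OCH3) but the bridging atom is O, not S.
(B) has a thiol (-SH) but the sulfur has H1, not H0 bridging two carbons.
(C) contains a methylthio ether (-SCH3), which satisfies every atom and bond constraint.
(D) has a methoxy ether (-OCH3) but the bridging atom is O, not S.
So the answer is (C).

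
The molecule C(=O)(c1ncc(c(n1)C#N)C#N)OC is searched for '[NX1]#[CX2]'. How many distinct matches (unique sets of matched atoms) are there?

2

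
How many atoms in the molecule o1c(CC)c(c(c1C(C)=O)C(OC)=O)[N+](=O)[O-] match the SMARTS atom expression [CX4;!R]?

Check the 17 heavy atoms by environment: 1× o (aromatic, X2, in 5-ring) → no; 4× c (aromatic, X3, in 5-ring) → no; 2× C (X3, acyclic) → no; 3× O (X1, acyclic) → no; 4× C (X4, acyclic) → match; 1× O (X2, acyclic) → no; 1× N (charge +1, X3, acyclic) → no; 1× O (charge -1, X1, acyclic) → no.
That gives 4 matching atoms.

4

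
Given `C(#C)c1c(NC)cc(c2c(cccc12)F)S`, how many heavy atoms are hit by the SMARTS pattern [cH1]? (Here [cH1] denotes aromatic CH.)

4

The query [cH1] means: aromatic carbon bearing exactly one hydrogen.
Check the 16 heavy atoms by environment: 6× c (aromatic, H0) → no; 4× c (aromatic, H1) → match; 1× C (H0) → no; 1× C (H1) → no; 1× F (H0) → no; 1× S (H1) → no; 1× N (H1) → no; 1× C (H3) → no.
That gives 4 matching atoms.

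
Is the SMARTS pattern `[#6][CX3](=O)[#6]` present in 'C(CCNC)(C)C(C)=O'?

Yes

The pattern [#6][CX3](=O)[#6] describes a carbonyl carbon (no H) flanked by two carbons — a ketone.
The molecule carries an acetyl/ketone group (-C(=O)CH3), whose atoms satisfy every constraint of the query, so the pattern matches.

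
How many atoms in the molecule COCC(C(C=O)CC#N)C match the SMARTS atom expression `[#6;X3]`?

The query [#6;X3] means: any carbon (aromatic or not) with three total connections.
Check the 11 heavy atoms by environment: 6× C (X4) → no; 1× O (X2) → no; 1× C (X2) → no; 1× N (X1) → no; 1× C (X3) → match; 1× O (X1) → no.
That gives 1 matching atom.

1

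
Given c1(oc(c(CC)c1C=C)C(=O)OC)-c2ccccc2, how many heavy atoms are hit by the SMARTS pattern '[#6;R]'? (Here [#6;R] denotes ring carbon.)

10

The query [#6;R] means: carbon that is part of a ring.
Check the 19 heavy atoms by environment: 1× o (aromatic, in 5-ring) → no; 4× c (aromatic, in 5-ring) → match; 6× C (acyclic) → no; 2× O (acyclic) → no; 6× c (aromatic, in 6-ring) → match.
Summing the matching environments: 4 + 6 = 10 matching atoms.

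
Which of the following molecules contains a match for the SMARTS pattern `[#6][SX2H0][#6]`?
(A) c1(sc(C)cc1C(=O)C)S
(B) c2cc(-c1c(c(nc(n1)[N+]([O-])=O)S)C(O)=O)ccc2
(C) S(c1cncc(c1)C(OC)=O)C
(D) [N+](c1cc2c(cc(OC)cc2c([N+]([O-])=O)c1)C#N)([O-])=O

C

[#6][SX2H0][#6] describes an aliphatic sulfur bridging two carbons with no H on the sulfur (a thioether).
(A) has a thiol (-SH) but the sulfur has H1, not H0 bridging two carbons.
(B) has a thiol (-SH) but the sulfur has H1, not H0 bridging two carbons.
(C) contains a methylthio ether (-SCH3), which satisfies every atom and bond constraint.
(D) has a methoxy ether (-OCH3) but the bridging atom is O, not S.
So the answer is (C).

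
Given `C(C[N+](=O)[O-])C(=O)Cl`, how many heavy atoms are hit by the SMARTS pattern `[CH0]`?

The query [CH0] means: aliphatic carbon with no attached hydrogen.
Check the 8 heavy atoms by environment: 2× C (H2) → no; 1× C (H0) → match; 2× O (H0) → no; 1× Cl (H0) → no; 1× N (charge +1, H0) → no; 1× O (charge -1, H0) → no.
That gives 1 matching atom.

1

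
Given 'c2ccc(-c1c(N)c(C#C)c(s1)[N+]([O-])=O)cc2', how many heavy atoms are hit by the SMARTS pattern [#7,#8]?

The query [#7,#8] means: nitrogen or oxygen (comma = OR).
Check the 17 heavy atoms by environment: 1× s (aromatic) → no; 10× c (aromatic) → no; 1× N (charge +1) → match; 1× O (charge -1) → match; 1× O → match; 2× C → no; 1× N → match.
Summing the matching environments: 1 + 1 + 1 + 1 = 4 matching atoms.

4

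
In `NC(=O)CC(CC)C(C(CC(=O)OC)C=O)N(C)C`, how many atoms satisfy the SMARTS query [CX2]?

The query [CX2] means: C with X2: aliphatic carbon with exactly 2 total connections.
Check the 19 heavy atoms by environment: 10× C (X4) → no; 3× C (X3) → no; 3× O (X1) → no; 2× N (X3) → no; 1× O (X2) → no.
No environment satisfies the query, so 0 matching atoms.

0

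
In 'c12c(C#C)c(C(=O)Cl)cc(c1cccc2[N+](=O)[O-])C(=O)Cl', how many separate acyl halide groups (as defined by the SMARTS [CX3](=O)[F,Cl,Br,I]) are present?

2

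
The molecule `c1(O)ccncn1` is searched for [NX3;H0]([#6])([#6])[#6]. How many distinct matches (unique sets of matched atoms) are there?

[NX3;H0]([#6])([#6])[#6] is the SMARTS for a tertiary amine: a trivalent nitrogen with no H, bonded to three carbons.
No fragment in the molecule satisfies every constraint, giving 0 matches.

0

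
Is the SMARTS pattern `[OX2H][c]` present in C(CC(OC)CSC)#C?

No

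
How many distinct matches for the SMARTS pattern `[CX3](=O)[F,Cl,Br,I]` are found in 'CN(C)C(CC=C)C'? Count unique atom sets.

0

[CX3](=O)[F,Cl,Br,I] is the SMARTS for an acyl halide: a carbonyl carbon bonded to a halogen.
No fragment in the molecule satisfies every constraint, giving 0 matches.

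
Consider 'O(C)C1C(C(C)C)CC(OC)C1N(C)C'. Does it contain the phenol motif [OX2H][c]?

The pattern [OX2H][c] describes a hydroxyl oxygen attached to an aromatic carbon — a phenol.
The closest candidate here is a methoxy ether (-OCH3), but the oxygen has H0, not H1. No other fragment satisfies the full query, so there is no match.

No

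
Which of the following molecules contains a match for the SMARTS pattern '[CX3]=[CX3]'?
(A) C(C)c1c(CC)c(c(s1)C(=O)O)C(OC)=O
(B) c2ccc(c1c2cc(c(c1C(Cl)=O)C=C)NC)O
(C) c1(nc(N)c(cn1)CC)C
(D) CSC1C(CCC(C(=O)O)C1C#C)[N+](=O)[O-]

[CX3]=[CX3] describes a non-aromatic C=C double bond between two sp2 carbons (an alkene).
(A) has an ethyl group (-CH2CH3) but its C-C bond is a single bond between CX4 carbons, not CX3=CX3.
(B) contains a vinyl group (-CH=CH2), which satisfies every atom and bond constraint.
(C) has an ethyl group (-CH2CH3) but its C-C bond is a single bond between CX4 carbons, not CX3=CX3.
(D) has an ethynyl group (-C#CH) but the C-C bond is a triple bond, not a double bond.
So the answer is (B).

B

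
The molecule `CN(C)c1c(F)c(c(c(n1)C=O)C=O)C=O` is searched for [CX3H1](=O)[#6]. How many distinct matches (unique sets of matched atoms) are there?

3

[CX3H1](=O)[#6] is the SMARTS for an aldehyde: an sp2 carbon with one H, double-bonded to O and single-bonded to carbon.
The molecule carries 3 separate instances of an aldehyde (-CHO) meeting every constraint; each maps to a distinct set of atoms, giving 3 matches.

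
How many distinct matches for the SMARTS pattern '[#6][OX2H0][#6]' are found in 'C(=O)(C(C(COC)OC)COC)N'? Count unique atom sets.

[#6][OX2H0][#6] is the SMARTS for an ether: an aliphatic oxygen bridging two carbons with no H on the oxygen.
The molecule carries 3 separate instances of a methoxy ether (-OCH3) meeting every constraint; each maps to a distinct set of atoms, giving 3 matches.

3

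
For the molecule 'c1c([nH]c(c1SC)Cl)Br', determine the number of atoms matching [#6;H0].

3

The query [#6;H0] means: any carbon with no attached hydrogen.
Check the 9 heavy atoms by environment: 1× n (aromatic, H1) → no; 3× c (aromatic, H0) → match; 1× c (aromatic, H1) → no; 1× Br (H0) → no; 1× Cl (H0) → no; 1× S (H0) → no; 1× C (H3) → no.
That gives 3 matching atoms.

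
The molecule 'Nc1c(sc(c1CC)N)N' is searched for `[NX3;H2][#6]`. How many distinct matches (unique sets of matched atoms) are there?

3

[NX3;H2][#6] is the SMARTS for a primary amine: a trivalent nitrogen with two H attached to carbon.
The molecule carries 3 separate instances of a primary amino group (-NH2) meeting every constraint; each maps to a distinct set of atoms, giving 3 matches.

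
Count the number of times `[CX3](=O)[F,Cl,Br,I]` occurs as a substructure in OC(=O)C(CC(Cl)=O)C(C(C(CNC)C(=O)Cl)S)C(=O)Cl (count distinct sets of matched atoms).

[CX3](=O)[F,Cl,Br,I] is the SMARTS for an acyl halide: a carbonyl carbon bonded to a halogen.
The molecule carries 3 separate instances of an acyl chloride (-C(=O)Cl) meeting every constraint; each maps to a distinct set of atoms, giving 3 matches.

3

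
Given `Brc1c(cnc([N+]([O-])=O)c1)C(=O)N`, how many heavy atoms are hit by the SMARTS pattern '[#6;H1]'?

2

The query [#6;H1] means: any carbon bearing exactly one hydrogen.
Check the 13 heavy atoms by environment: 1× n (aromatic, H0) → no; 2× c (aromatic, H1) → match; 3× c (aromatic, H0) → no; 1× N (charge +1, H0) → no; 1× O (charge -1, H0) → no; 2× O (H0) → no; 1× C (H0) → no; 1× N (H2) → no; 1× Br (H0) → no.
That gives 2 matching atoms.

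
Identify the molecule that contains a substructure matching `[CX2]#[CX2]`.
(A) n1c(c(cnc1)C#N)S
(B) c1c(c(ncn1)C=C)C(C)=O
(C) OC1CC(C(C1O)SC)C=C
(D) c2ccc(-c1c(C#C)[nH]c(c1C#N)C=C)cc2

[CX2]#[CX2] describes a carbon-carbon triple bond (an alkyne).
(A) has a nitrile (-C#N) but the triple bond is C#N, not C#C.
(B) has a vinyl group (-CH=CH2) but the C=C is a double bond; both carbons are CX3, not CX2.
(C) has a vinyl group (-CH=CH2) but the C=C is a double bond; both carbons are CX3, not CX2.
(D) contains an ethynyl group (-C#CH), which satisfies every atom and bond constraint.
So the answer is (D).

D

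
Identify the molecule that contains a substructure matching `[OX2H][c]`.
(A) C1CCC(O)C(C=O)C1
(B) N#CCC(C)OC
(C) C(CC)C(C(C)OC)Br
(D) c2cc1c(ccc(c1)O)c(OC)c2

D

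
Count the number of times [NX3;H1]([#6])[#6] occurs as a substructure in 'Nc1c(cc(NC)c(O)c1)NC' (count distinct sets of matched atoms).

[NX3;H1]([#6])[#6] is the SMARTS for a secondary amine: a trivalent nitrogen with one H, bonded to two carbons.
The molecule carries 2 separate instances of an N-methylamino group (-NHCH3) meeting every constraint; each maps to a distinct set of atoms, giving 2 matches.

2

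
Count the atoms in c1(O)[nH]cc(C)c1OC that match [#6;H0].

3

The query [#6;H0] means: any carbon with no attached hydrogen.
Check the 9 heavy atoms by environment: 1× n (aromatic, H1) → no; 1× c (aromatic, H1) → no; 3× c (aromatic, H0) → match; 2× C (H3) → no; 1× O (H0) → no; 1× O (H1) → no.
That gives 3 matching atoms.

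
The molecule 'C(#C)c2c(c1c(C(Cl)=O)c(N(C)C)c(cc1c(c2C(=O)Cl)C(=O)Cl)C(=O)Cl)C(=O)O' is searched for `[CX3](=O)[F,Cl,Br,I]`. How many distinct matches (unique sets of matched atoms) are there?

4

[CX3](=O)[F,Cl,Br,I] is the SMARTS for an acyl halide: a carbonyl carbon bonded to a halogen.
The molecule carries 4 separate instances of an acyl chloride (-C(=O)Cl) meeting every constraint; each maps to a distinct set of atoms, giving 4 matches.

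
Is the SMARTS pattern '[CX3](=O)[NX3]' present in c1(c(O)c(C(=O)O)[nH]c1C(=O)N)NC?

Yes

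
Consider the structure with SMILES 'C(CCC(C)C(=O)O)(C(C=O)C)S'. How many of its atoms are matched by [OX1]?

2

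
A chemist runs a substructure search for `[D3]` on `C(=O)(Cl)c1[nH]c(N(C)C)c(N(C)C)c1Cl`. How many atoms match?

7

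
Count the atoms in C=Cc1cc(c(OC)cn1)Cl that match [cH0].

3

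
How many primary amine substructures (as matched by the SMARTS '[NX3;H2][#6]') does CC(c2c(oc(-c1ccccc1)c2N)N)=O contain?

[NX3;H2][#6] is the SMARTS for a primary amine: a trivalent nitrogen with two H attached to carbon.
The molecule carries 2 separate instances of a primary amino group (-NH2) meeting every constraint; each maps to a distinct set of atoms, giving 2 matches.

2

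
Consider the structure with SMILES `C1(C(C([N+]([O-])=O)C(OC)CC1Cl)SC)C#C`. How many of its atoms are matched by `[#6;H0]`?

1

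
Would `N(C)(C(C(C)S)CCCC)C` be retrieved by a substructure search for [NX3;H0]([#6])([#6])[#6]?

Yes

The pattern [NX3;H0]([#6])([#6])[#6] describes a trivalent nitrogen with no H, bonded to three carbons — a tertiary amine.
The molecule carries a dimethylamino group (-N(CH3)2), whose atoms satisfy every constraint of the query, so the pattern matches.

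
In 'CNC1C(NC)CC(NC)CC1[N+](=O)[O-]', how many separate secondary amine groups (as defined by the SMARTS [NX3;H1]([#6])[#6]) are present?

[NX3;H1]([#6])[#6] is the SMARTS for a secondary amine: a trivalent nitrogen with one H, bonded to two carbons.
The molecule carries 3 separate instances of an N-methylamino group (-NHCH3) meeting every constraint; each maps to a distinct set of atoms, giving 3 matches.

3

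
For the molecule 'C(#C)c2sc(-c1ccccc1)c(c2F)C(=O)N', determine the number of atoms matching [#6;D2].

The query [#6;D2] means: any carbon bonded to exactly two heavy atoms.
Check the 17 heavy atoms by environment: 1× s (aromatic, D2) → no; 5× c (aromatic, D3) → no; 1× F (D1) → no; 1× C (D2) → match; 1× C (D1) → no; 5× c (aromatic, D2) → match; 1× C (D3) → no; 1× O (D1) → no; 1× N (D1) → no.
Summing the matching environments: 1 + 5 = 6 matching atoms.

6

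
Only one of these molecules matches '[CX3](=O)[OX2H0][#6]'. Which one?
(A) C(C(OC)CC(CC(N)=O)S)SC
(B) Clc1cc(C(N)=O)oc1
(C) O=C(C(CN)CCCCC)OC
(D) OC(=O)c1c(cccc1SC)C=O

[CX3](=O)[OX2H0][#6] describes a carbonyl carbon bonded to an oxygen that is itself bonded to carbon (no H on that O) (an ester).
(A) has a primary amide (-C(=O)NH2) but the carbonyl is bonded to N, not to an O-C linkage.
(B) has a primary amide (-C(=O)NH2) but the carbonyl is bonded to N, not to an O-C linkage.
(C) contains a methyl-ester group (-C(=O)OCH3), which satisfies every atom and bond constraint.
(D) has a carboxylic acid group (-C(=O)OH) but the singly-bonded O carries H (OX2H1, not H0).
So the answer is (C).

C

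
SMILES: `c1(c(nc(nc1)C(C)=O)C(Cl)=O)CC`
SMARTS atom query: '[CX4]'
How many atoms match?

The query [CX4] means: C with X4: aliphatic carbon with exactly 4 total connections (bonds + H).
Check the 14 heavy atoms by environment: 2× n (aromatic, X2) → no; 4× c (aromatic, X3) → no; 2× C (X3) → no; 2× O (X1) → no; 1× Cl (X1) → no; 3× C (X4) → match.
That gives 3 matching atoms.

3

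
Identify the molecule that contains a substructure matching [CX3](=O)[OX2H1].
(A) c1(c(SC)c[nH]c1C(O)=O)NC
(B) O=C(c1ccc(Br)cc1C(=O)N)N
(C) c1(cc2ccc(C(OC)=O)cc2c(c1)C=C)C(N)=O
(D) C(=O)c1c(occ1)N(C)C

[CX3](=O)[OX2H1] describes an sp2 carbon double-bonded to O and single-bonded to an -OH oxygen (a carboxylic acid).
(A) contains a carboxylic acid group (-C(=O)OH), which satisfies every atom and bond constraint.
(B) has a primary amide (-C(=O)NH2) but the carbonyl is bonded to N, not to an -OH oxygen.
(C) has a methyl-ester group (-C(=O)OCH3) but the singly-bonded O has no H (OX2H0, not OX2H1).
(D) has an aldehyde (-CHO) but there is no singly-bonded oxygen on the carbonyl carbon.
So the answer is (A).

A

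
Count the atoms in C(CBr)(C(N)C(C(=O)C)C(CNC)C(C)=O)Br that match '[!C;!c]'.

6

Check the 17 heavy atoms by environment: 11× C → no; 2× N → match; 2× O → match; 2× Br → match.
Summing the matching environments: 2 + 2 + 2 = 6 matching atoms.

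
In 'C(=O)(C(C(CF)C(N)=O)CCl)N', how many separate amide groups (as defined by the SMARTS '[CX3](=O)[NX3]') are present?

2

[CX3](=O)[NX3] is the SMARTS for an amide: a carbonyl carbon bonded to a trivalent nitrogen.
The molecule carries 2 separate instances of a primary amide (-C(=O)NH2) meeting every constraint; each maps to a distinct set of atoms, giving 2 matches.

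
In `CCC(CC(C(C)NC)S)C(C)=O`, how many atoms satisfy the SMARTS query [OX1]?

1

The query [OX1] means: aliphatic oxygen with one total connection — typically a carbonyl =O or an oxide.
Check the 13 heavy atoms by environment: 9× C (X4) → no; 1× C (X3) → no; 1× O (X1) → match; 1× N (X3) → no; 1× S (X2) → no.
That gives 1 matching atom.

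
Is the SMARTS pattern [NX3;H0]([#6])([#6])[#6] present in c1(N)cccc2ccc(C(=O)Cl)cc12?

The pattern [NX3;H0]([#6])([#6])[#6] describes a trivalent nitrogen with no H, bonded to three carbons — a tertiary amine.
The closest candidate here is a primary amino group (-NH2), but the nitrogen has H2, not H0 with three carbons. No other fragment satisfies the full query, so there is no match.

No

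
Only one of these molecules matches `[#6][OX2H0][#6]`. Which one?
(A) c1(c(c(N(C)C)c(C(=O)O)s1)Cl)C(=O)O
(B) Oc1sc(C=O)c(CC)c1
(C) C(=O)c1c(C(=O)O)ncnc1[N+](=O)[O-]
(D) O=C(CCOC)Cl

[#6][OX2H0][#6] describes an aliphatic oxygen bridging two carbons with no H on the oxygen (an ether).
(A) has a carboxylic acid group (-C(=O)OH) but the -OH oxygen has H1; the =O is OX1, not OX2.
(B) has a hydroxyl group (-OH) but the oxygen has H1, not H0 bridging two carbons.
(C) has a carboxylic acid group (-C(=O)OH) but the -OH oxygen has H1; the =O is OX1, not OX2.
(D) contains a methoxy ether (-OCH3), which satisfies every atom and bond constraint.
So the answer is (D).

D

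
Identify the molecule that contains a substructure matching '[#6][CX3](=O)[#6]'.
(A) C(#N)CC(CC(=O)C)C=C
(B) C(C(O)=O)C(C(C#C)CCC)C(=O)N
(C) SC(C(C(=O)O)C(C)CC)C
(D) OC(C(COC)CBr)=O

A

[#6][CX3](=O)[#6] describes a carbonyl carbon (no H) flanked by two carbons (a ketone).
(A) contains an acetyl/ketone group (-C(=O)CH3), which satisfies every atom and bond constraint.
(B) has a primary amide (-C(=O)NH2) but one neighbour of the carbonyl carbon is N, not C.
(C) has a carboxylic acid group (-C(=O)OH) but one neighbour of the carbonyl carbon is O, not C.
(D) has a carboxylic acid group (-C(=O)OH) but one neighbour of the carbonyl carbon is O, not C.
So the answer is (A).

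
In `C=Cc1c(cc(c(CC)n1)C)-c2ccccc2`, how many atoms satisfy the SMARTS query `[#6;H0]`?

5

The query [#6;H0] means: any carbon with no attached hydrogen.
Check the 17 heavy atoms by environment: 1× n (aromatic, H0) → no; 5× c (aromatic, H0) → match; 6× c (aromatic, H1) → no; 2× C (H2) → no; 2× C (H3) → no; 1× C (H1) → no.
That gives 5 matching atoms.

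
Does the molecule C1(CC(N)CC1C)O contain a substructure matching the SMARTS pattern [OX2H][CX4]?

Yes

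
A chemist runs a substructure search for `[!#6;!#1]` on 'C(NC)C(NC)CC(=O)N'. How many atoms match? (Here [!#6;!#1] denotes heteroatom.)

The query [!#6;!#1] means: not carbon and not hydrogen — any heteroatom.
Check the 10 heavy atoms by environment: 6× C → no; 1× O → match; 3× N → match.
Summing the matching environments: 1 + 3 = 4 matching atoms.

4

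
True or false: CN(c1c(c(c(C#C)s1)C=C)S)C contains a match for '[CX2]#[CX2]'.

True

The pattern [CX2]#[CX2] describes a carbon-carbon triple bond — an alkyne.
The molecule carries an ethynyl group (-C#CH), whose atoms satisfy every constraint of the query, so the pattern matches.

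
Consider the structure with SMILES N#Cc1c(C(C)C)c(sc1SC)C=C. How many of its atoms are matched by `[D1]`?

5

The query [D1] means: atom with exactly one heavy-atom neighbour (degree 1).
Check the 14 heavy atoms by environment: 1× s (aromatic, D2) → no; 4× c (aromatic, D3) → no; 1× S (D2) → no; 4× C (D1) → match; 2× C (D2) → no; 1× N (D1) → match; 1× C (D3) → no.
Summing the matching environments: 4 + 1 = 5 matching atoms.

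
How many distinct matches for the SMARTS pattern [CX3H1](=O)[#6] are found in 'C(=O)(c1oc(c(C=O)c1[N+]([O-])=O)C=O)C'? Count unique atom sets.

[CX3H1](=O)[#6] is the SMARTS for an aldehyde: an sp2 carbon with one H, double-bonded to O and single-bonded to carbon.
The molecule carries 2 separate instances of an aldehyde (-CHO) meeting every constraint; each maps to a distinct set of atoms, giving 2 matches.

2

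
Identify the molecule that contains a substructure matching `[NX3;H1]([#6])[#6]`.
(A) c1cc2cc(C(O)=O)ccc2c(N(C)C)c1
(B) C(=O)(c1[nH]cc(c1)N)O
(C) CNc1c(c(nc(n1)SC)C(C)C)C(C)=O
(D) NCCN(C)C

C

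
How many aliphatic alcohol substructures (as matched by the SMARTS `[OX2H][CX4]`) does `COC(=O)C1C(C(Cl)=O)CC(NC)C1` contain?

[OX2H][CX4] is the SMARTS for an aliphatic alcohol: a hydroxyl oxygen bound to an sp3 (X4) carbon.
No fragment in the molecule satisfies every constraint, giving 0 matches.

0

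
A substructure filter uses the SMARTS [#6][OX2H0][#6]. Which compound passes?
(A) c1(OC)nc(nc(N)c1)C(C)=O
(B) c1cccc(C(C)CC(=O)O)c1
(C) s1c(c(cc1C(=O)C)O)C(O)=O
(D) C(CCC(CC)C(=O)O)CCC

[#6][OX2H0][#6] describes an aliphatic oxygen bridging two carbons with no H on the oxygen (an ether).
(A) contains a methoxy ether (-OCH3), which satisfies every atom and bond constraint.
(B) has a carboxylic acid group (-C(=O)OH) but the -OH oxygen has H1; the =O is OX1, not OX2.
(C) has a carboxylic acid group (-C(=O)OH) but the -OH oxygen has H1; the =O is OX1, not OX2.
(D) has a carboxylic acid group (-C(=O)OH) but the -OH oxygen has H1; the =O is OX1, not OX2.
So the answer is (A).

A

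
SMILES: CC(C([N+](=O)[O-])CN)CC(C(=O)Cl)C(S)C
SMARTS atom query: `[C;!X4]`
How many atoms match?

1

The query [C;!X4] means: aliphatic carbon that does not have four total connections.
Check the 16 heavy atoms by environment: 8× C (X4) → no; 1× C (X3) → match; 2× O (X1) → no; 1× Cl (X1) → no; 1× N (charge +1, X3) → no; 1× O (charge -1, X1) → no; 1× N (X3) → no; 1× S (X2) → no.
That gives 1 matching atom.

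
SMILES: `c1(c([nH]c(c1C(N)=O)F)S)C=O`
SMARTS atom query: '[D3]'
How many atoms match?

5

The query [D3] means: atom with exactly three heavy-atom neighbours.
Check the 12 heavy atoms by environment: 1× n (aromatic, D2) → no; 4× c (aromatic, D3) → match; 1× S (D1) → no; 1× F (D1) → no; 1× C (D3) → match; 2× O (D1) → no; 1× N (D1) → no; 1× C (D2) → no.
Summing the matching environments: 4 + 1 = 5 matching atoms.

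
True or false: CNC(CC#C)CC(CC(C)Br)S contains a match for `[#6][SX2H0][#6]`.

The pattern [#6][SX2H0][#6] describes an aliphatic sulfur bridging two carbons with no H on the sulfur — a thioether.
The closest candidate here is a thiol (-SH), but the sulfur has H1, not H0 bridging two carbons. No other fragment satisfies the full query, so there is no match.

False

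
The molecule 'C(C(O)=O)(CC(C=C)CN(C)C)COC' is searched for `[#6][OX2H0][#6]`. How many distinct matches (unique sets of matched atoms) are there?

1

[#6][OX2H0][#6] is the SMARTS for an ether: an aliphatic oxygen bridging two carbons with no H on the oxygen.
Exactly one fragment in the molecule meets all constraints, giving 1 match.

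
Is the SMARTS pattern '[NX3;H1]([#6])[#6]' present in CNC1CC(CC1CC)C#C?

The pattern [NX3;H1]([#6])[#6] describes a trivalent nitrogen with one H, bonded to two carbons — a secondary amine.
The molecule carries an N-methylamino group (-NHCH3), whose atoms satisfy every constraint of the query, so the pattern matches.

Yes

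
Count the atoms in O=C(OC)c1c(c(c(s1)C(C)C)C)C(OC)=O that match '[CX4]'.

6

Check the 17 heavy atoms by environment: 1× s (aromatic, X2) → no; 4× c (aromatic, X3) → no; 6× C (X4) → match; 2× C (X3) → no; 2× O (X1) → no; 2× O (X2) → no.
That gives 6 matching atoms.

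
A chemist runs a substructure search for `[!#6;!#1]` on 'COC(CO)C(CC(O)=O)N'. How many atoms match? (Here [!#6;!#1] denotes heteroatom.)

5

The query [!#6;!#1] means: not carbon and not hydrogen — any heteroatom.
Check the 11 heavy atoms by environment: 6× C → no; 4× O → match; 1× N → match.
Summing the matching environments: 4 + 1 = 5 matching atoms.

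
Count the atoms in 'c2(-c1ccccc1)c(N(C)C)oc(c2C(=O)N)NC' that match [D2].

7

The query [D2] means: atom with exactly two heavy-atom neighbours.
Check the 19 heavy atoms by environment: 1× o (aromatic, D2) → match; 5× c (aromatic, D3) → no; 1× C (D3) → no; 1× O (D1) → no; 1× N (D1) → no; 1× N (D3) → no; 3× C (D1) → no; 1× N (D2) → match; 5× c (aromatic, D2) → match.
Summing the matching environments: 1 + 1 + 5 = 7 matching atoms.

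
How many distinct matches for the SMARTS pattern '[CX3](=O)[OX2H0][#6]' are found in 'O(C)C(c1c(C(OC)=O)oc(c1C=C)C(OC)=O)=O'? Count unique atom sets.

3

[CX3](=O)[OX2H0][#6] is the SMARTS for an ester: a carbonyl carbon bonded to an oxygen that is itself bonded to carbon (no H on that O).
The molecule carries 3 separate instances of a methyl-ester group (-C(=O)OCH3) meeting every constraint; each maps to a distinct set of atoms, giving 3 matches.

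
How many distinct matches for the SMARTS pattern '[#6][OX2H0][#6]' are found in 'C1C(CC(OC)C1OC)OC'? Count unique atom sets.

[#6][OX2H0][#6] is the SMARTS for an ether: an aliphatic oxygen bridging two carbons with no H on the oxygen.
The molecule carries 3 separate instances of a methoxy ether (-OCH3) meeting every constraint; each maps to a distinct set of atoms, giving 3 matches.

3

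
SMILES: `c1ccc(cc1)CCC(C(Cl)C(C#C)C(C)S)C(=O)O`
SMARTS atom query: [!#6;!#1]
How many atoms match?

Check the 20 heavy atoms by environment: 10× C → no; 1× S → match; 6× c (aromatic) → no; 1× Cl → match; 2× O → match.
Summing the matching environments: 1 + 1 + 2 = 4 matching atoms.

4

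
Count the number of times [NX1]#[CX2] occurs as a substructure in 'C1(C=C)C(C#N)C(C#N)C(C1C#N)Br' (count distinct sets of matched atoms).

3

[NX1]#[CX2] is the SMARTS for a nitrile: a nitrogen triple-bonded to a two-connected carbon.
The molecule carries 3 separate instances of a nitrile (-C#N) meeting every constraint; each maps to a distinct set of atoms, giving 3 matches.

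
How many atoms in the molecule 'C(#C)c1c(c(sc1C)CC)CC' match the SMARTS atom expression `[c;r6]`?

0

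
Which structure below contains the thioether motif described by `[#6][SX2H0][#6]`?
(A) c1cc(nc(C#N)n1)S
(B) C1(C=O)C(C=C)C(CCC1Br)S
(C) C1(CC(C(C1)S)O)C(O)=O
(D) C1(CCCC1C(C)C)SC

D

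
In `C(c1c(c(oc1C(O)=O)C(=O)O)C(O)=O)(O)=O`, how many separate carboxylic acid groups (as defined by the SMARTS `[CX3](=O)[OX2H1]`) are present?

4

[CX3](=O)[OX2H1] is the SMARTS for a carboxylic acid: an sp2 carbon double-bonded to O and single-bonded to an -OH oxygen.
The molecule carries 4 separate instances of a carboxylic acid group (-C(=O)OH) meeting every constraint; each maps to a distinct set of atoms, giving 4 matches.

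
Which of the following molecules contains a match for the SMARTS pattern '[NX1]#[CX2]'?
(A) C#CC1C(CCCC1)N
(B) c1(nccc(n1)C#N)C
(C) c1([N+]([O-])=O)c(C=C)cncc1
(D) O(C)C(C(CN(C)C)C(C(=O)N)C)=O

B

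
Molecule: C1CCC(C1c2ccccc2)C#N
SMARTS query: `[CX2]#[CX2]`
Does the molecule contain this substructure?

No

The pattern [CX2]#[CX2] describes a carbon-carbon triple bond — an alkyne.
The closest candidate here is a nitrile (-C#N), but the triple bond is C#N, not C#C. No other fragment satisfies the full query, so there is no match.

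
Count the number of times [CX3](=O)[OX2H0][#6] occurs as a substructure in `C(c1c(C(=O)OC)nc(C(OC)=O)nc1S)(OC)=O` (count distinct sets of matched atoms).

3

[CX3](=O)[OX2H0][#6] is the SMARTS for an ester: a carbonyl carbon bonded to an oxygen that is itself bonded to carbon (no H on that O).
The molecule carries 3 separate instances of a methyl-ester group (-C(=O)OCH3) meeting every constraint; each maps to a distinct set of atoms, giving 3 matches.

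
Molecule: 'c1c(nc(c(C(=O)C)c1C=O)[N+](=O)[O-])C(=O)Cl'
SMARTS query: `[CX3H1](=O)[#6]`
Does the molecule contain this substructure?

The pattern [CX3H1](=O)[#6] describes an sp2 carbon with one H, double-bonded to O and single-bonded to carbon — an aldehyde.
The molecule carries an aldehyde (-CHO), whose atoms satisfy every constraint of the query, so the pattern matches.

Yes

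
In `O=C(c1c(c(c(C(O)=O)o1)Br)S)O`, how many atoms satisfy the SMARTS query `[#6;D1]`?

0

The query [#6;D1] means: carbon bonded to exactly one heavy atom.
Check the 13 heavy atoms by environment: 1× o (aromatic, D2) → no; 4× c (aromatic, D3) → no; 2× C (D3) → no; 4× O (D1) → no; 1× S (D1) → no; 1× Br (D1) → no.
No environment satisfies the query, so 0 matching atoms.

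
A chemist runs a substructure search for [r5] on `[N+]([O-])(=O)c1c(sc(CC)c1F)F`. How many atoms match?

5

The query [r5] means: r5 matches atoms in a five-membered ring.
Check the 12 heavy atoms by environment: 1× s (aromatic, in 5-ring) → match; 4× c (aromatic, in 5-ring) → match; 2× F (acyclic) → no; 1× N (charge +1, acyclic) → no; 1× O (charge -1, acyclic) → no; 1× O (acyclic) → no; 2× C (acyclic) → no.
Summing the matching environments: 1 + 4 = 5 matching atoms.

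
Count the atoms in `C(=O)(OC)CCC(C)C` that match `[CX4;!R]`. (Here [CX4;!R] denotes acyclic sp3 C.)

6

The query [CX4;!R] means: aliphatic carbon with four total connections, not in a ring.
Check the 9 heavy atoms by environment: 6× C (X4, acyclic) → match; 1× C (X3, acyclic) → no; 1× O (X1, acyclic) → no; 1× O (X2, acyclic) → no.
That gives 6 matching atoms.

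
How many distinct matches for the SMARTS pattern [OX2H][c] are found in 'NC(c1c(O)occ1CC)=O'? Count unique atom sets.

[OX2H][c] is the SMARTS for a phenol: a hydroxyl oxygen attached to an aromatic carbon.
Exactly one fragment in the molecule meets all constraints, giving 1 match.

1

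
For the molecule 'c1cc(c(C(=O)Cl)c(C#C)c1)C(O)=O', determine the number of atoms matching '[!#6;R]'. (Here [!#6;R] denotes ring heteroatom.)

The query [!#6;R] means: non-carbon atom that is part of a ring.
Check the 14 heavy atoms by environment: 6× c (aromatic, in 6-ring) → no; 4× C (acyclic) → no; 3× O (acyclic) → no; 1× Cl (acyclic) → no.
No environment satisfies the query, so 0 matching atoms.

0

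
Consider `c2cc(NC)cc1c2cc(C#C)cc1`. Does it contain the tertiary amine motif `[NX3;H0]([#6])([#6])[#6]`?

No

The pattern [NX3;H0]([#6])([#6])[#6] describes a trivalent nitrogen with no H, bonded to three carbons — a tertiary amine.
The closest candidate here is an N-methylamino group (-NHCH3), but the nitrogen still has one H (H1), not H0. No other fragment satisfies the full query, so there is no match.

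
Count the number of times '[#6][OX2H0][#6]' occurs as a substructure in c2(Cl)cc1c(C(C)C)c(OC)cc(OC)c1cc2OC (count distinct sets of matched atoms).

3

[#6][OX2H0][#6] is the SMARTS for an ether: an aliphatic oxygen bridging two carbons with no H on the oxygen.
The molecule carries 3 separate instances of a methoxy ether (-OCH3) meeting every constraint; each maps to a distinct set of atoms, giving 3 matches.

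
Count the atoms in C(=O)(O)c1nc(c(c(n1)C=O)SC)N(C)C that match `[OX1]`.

2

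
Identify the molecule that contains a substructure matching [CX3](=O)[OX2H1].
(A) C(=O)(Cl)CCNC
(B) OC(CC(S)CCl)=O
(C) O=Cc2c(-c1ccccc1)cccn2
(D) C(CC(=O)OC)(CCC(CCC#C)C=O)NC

B

[CX3](=O)[OX2H1] describes an sp2 carbon double-bonded to O and single-bonded to an -OH oxygen (a carboxylic acid).
(A) has an acyl chloride (-C(=O)Cl) but the carbonyl is bonded to Cl, not to an -OH oxygen.
(B) contains a carboxylic acid group (-C(=O)OH), which satisfies every atom and bond constraint.
(C) has an aldehyde (-CHO) but there is no singly-bonded oxygen on the carbonyl carbon.
(D) has an aldehyde (-CHO) but there is no singly-bonded oxygen on the carbonyl carbon.
So the answer is (B).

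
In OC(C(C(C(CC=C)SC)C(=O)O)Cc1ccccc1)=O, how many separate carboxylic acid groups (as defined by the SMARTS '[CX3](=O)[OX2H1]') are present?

2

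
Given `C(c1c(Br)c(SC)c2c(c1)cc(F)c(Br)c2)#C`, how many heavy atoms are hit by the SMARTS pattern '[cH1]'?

The query [cH1] means: aromatic carbon bearing exactly one hydrogen.
Check the 17 heavy atoms by environment: 7× c (aromatic, H0) → no; 3× c (aromatic, H1) → match; 1× S (H0) → no; 1× C (H3) → no; 1× F (H0) → no; 2× Br (H0) → no; 1× C (H0) → no; 1× C (H1) → no.
That gives 3 matching atoms.

3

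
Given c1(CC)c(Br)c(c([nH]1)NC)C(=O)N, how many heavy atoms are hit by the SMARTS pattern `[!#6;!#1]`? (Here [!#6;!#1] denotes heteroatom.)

The query [!#6;!#1] means: not carbon and not hydrogen — any heteroatom.
Check the 13 heavy atoms by environment: 1× n (aromatic) → match; 4× c (aromatic) → no; 4× C → no; 1× O → match; 2× N → match; 1× Br → match.
Summing the matching environments: 1 + 1 + 2 + 1 = 5 matching atoms.

5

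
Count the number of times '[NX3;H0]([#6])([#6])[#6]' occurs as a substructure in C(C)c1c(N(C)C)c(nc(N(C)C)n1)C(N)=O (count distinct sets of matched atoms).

[NX3;H0]([#6])([#6])[#6] is the SMARTS for a tertiary amine: a trivalent nitrogen with no H, bonded to three carbons.
The molecule carries 2 separate instances of a dimethylamino group (-N(CH3)2) meeting every constraint; each maps to a distinct set of atoms, giving 2 matches.

2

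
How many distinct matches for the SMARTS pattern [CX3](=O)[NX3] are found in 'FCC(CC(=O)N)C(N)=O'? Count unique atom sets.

2

[CX3](=O)[NX3] is the SMARTS for an amide: a carbonyl carbon bonded to a trivalent nitrogen.
The molecule carries 2 separate instances of a primary amide (-C(=O)NH2) meeting every constraint; each maps to a distinct set of atoms, giving 2 matches.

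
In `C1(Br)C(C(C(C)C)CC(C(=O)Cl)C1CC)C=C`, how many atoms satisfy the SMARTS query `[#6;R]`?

6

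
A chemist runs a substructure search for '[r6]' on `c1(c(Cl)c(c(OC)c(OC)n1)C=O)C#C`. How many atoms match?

6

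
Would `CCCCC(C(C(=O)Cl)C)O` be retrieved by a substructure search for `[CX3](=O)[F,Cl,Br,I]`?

The pattern [CX3](=O)[F,Cl,Br,I] describes a carbonyl carbon bonded to a halogen — an acyl halide.
The molecule carries an acyl chloride (-C(=O)Cl), whose atoms satisfy every constraint of the query, so the pattern matches.

Yes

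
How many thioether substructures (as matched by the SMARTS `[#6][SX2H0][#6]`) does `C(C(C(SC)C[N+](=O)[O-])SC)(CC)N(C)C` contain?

[#6][SX2H0][#6] is the SMARTS for a thioether: an aliphatic sulfur bridging two carbons with no H on the sulfur.
The molecule carries 2 separate instances of a methylthio ether (-SCH3) meeting every constraint; each maps to a distinct set of atoms, giving 2 matches.

2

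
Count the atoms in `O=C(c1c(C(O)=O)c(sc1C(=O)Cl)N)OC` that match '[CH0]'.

The query [CH0] means: aliphatic carbon with no attached hydrogen.
Check the 16 heavy atoms by environment: 1× s (aromatic, H0) → no; 4× c (aromatic, H0) → no; 3× C (H0) → match; 4× O (H0) → no; 1× O (H1) → no; 1× N (H2) → no; 1× Cl (H0) → no; 1× C (H3) → no.
That gives 3 matching atoms.

3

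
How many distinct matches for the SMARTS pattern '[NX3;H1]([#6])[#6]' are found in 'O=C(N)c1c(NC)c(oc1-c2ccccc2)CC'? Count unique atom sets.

1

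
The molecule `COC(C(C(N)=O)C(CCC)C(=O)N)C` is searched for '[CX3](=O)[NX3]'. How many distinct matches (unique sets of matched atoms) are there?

[CX3](=O)[NX3] is the SMARTS for an amide: a carbonyl carbon bonded to a trivalent nitrogen.
The molecule carries 2 separate instances of a primary amide (-C(=O)NH2) meeting every constraint; each maps to a distinct set of atoms, giving 2 matches.

2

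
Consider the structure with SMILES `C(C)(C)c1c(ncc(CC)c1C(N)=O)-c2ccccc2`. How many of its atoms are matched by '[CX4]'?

5

Check the 20 heavy atoms by environment: 1× n (aromatic, X2) → no; 11× c (aromatic, X3) → no; 5× C (X4) → match; 1× C (X3) → no; 1× O (X1) → no; 1× N (X3) → no.
That gives 5 matching atoms.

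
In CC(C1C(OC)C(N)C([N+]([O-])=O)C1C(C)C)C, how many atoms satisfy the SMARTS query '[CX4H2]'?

0

The query [CX4H2] means: sp3 carbon (X4) with exactly two hydrogens.
Check the 17 heavy atoms by environment: 7× C (H1, X4) → no; 1× O (H0, X2) → no; 5× C (H3, X4) → no; 1× N (charge +1, H0, X3) → no; 1× O (charge -1, H0, X1) → no; 1× O (H0, X1) → no; 1× N (H2, X3) → no.
No environment satisfies the query, so 0 matching atoms.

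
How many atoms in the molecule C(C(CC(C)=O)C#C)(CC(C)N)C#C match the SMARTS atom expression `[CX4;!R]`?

7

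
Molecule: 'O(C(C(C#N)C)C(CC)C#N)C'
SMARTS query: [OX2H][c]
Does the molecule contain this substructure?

The pattern [OX2H][c] describes a hydroxyl oxygen attached to an aromatic carbon — a phenol.
The closest candidate here is a methoxy ether (-OCH3), but the oxygen has H0, not H1. No other fragment satisfies the full query, so there is no match.

No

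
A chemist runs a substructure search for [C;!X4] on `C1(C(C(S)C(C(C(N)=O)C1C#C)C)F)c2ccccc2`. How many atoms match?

3

Check the 20 heavy atoms by environment: 7× C (X4) → no; 1× S (X2) → no; 2× C (X2) → match; 6× c (aromatic, X3) → no; 1× C (X3) → match; 1× O (X1) → no; 1× N (X3) → no; 1× F (X1) → no.
Summing the matching environments: 2 + 1 = 3 matching atoms.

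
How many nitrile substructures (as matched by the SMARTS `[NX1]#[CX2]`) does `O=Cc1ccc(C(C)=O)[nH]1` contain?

[NX1]#[CX2] is the SMARTS for a nitrile: a nitrogen triple-bonded to a two-connected carbon.
No fragment in the molecule satisfies every constraint, giving 0 matches.

0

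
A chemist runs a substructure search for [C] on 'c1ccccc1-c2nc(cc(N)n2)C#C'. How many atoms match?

2

Check the 15 heavy atoms by environment: 2× n (aromatic) → no; 10× c (aromatic) → no; 1× N → no; 2× C → match.
That gives 2 matching atoms.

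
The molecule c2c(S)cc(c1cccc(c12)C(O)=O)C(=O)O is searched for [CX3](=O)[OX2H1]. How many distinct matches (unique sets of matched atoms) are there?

2

[CX3](=O)[OX2H1] is the SMARTS for a carboxylic acid: an sp2 carbon double-bonded to O and single-bonded to an -OH oxygen.
The molecule carries 2 separate instances of a carboxylic acid group (-C(=O)OH) meeting every constraint; each maps to a distinct set of atoms, giving 2 matches.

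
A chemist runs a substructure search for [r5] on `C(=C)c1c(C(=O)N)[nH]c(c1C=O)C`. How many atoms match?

5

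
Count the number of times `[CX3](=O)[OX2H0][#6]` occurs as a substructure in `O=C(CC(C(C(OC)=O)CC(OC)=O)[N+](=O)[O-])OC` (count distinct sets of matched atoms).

3

[CX3](=O)[OX2H0][#6] is the SMARTS for an ester: a carbonyl carbon bonded to an oxygen that is itself bonded to carbon (no H on that O).
The molecule carries 3 separate instances of a methyl-ester group (-C(=O)OCH3) meeting every constraint; each maps to a distinct set of atoms, giving 3 matches.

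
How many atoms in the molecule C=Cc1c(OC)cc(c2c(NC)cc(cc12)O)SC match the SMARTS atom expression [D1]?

5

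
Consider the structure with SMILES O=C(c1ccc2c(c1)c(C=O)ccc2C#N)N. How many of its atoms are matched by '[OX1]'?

The query [OX1] means: aliphatic oxygen with one total connection — typically a carbonyl =O or an oxide.
Check the 17 heavy atoms by environment: 10× c (aromatic, X3) → no; 1× C (X2) → no; 1× N (X1) → no; 2× C (X3) → no; 2× O (X1) → match; 1× N (X3) → no.
That gives 2 matching atoms.

2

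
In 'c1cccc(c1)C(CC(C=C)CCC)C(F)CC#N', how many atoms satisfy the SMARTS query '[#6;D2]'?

The query [#6;D2] means: any carbon bonded to exactly two heavy atoms.
Check the 19 heavy atoms by environment: 6× C (D2) → match; 3× C (D3) → no; 2× C (D1) → no; 1× c (aromatic, D3) → no; 5× c (aromatic, D2) → match; 1× F (D1) → no; 1× N (D1) → no.
Summing the matching environments: 6 + 5 = 11 matching atoms.

11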